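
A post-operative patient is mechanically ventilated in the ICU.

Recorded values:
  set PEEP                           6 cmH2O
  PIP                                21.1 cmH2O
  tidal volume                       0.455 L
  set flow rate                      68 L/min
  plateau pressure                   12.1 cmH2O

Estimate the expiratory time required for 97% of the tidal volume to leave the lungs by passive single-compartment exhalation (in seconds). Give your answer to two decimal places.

Flow: 68 L/min ÷ 60 = 1.1333 L/s.
R = (PIP − Pplat)/V̇ = (21.1 − 12.1) / 1.1333 = 9.0/1.1333 = 7.941 cmH2O·s/L.
C = Vt/(Pplat − PEEP) = 455.0 / (12.1 − 6) = 455.0/6.1 = 74.59 mL/cmH2O.
τ = R × C = 7.941 × 0.07459 L/cmH2O = 0.5923 s.
t = −τ·ln(1 − 0.97) = −0.5923·ln(0.03) = 2.077 s.

2.08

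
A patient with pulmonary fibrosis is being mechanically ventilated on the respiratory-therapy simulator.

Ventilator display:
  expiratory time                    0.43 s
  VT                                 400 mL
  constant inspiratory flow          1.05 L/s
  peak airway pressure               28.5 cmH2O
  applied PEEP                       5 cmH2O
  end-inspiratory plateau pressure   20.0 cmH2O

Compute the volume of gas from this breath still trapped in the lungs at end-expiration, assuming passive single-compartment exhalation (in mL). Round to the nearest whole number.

R = (PIP − Pplat)/V̇ = (28.5 − 20.0) / 1.05 = 8.5/1.05 = 8.095 cmH2O·s/L.
C = Vt/(Pplat − PEEP) = 400.0 / (20.0 − 5) = 400.0/15.0 = 26.667 mL/cmH2O.
τ = R × C = 8.095 × 0.02667 L/cmH2O = 0.2159 s.
Fraction remaining = e^(−Te/τ) = e^(−0.43/0.2159) = 0.1365.
Trapped volume = 400.0 × 0.1365 = 54.6 mL.

55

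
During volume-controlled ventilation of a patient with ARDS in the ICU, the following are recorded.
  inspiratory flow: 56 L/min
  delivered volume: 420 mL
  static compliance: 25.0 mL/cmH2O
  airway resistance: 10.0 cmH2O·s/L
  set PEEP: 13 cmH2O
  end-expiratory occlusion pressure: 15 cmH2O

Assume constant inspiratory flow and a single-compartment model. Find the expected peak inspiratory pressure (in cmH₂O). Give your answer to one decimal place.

Flow: 56 L/min ÷ 60 = 0.9333 L/s.
Total PEEP = 15 cmH2O (set 13 + intrinsic 2); this is the baseline alveolar pressure.
Equation of motion (constant flow): PIP = Vt/C + R·V̇ + PEEP.
PIP = 420/25.0 + 10.0×0.9333 + 15 = 16.8 + 9.333 + 15 = 41.133 cmH2O.

41.1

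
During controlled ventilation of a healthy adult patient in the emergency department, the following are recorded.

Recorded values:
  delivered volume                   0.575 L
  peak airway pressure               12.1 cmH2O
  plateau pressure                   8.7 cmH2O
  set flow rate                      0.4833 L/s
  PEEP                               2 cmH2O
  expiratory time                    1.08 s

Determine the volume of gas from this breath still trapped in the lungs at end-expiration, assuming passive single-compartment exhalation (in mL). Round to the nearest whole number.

96

R = (PIP − Pplat)/V̇ = (12.1 − 8.7) / 0.4833 = 3.4/0.4833 = 7.035 cmH2O·s/L.
C = Vt/(Pplat − PEEP) = 575.0 / (8.7 − 2) = 575.0/6.7 = 85.821 mL/cmH2O.
τ = R × C = 7.035 × 0.08582 L/cmH2O = 0.6037 s.
Fraction remaining = e^(−Te/τ) = e^(−1.08/0.6037) = 0.1671.
Trapped volume = 575.0 × 0.1671 = 96.083 mL.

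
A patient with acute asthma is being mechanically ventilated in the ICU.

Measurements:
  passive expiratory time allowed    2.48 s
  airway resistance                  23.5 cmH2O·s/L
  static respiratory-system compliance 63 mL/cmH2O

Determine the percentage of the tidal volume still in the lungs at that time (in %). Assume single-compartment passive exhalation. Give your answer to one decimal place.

18.7

τ = R × C = 23.5 × 63 mL/cmH2O = 23.5 × 0.063 L/cmH2O = 1.481 s.
Passive exhalation: V(t)/V₀ = e^(−t/τ) = e^(−2.48/1.481) = 0.1874.
Fraction remaining = 0.1874 → 18.74%.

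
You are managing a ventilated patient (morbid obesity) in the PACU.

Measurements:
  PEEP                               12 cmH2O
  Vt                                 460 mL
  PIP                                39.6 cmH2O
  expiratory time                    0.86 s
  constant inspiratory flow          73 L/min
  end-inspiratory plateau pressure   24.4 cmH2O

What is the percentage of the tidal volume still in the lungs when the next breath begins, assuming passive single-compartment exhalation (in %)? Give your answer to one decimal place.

15.6

Flow: 73 L/min ÷ 60 = 1.2167 L/s.
R = (PIP − Pplat)/V̇ = (39.6 − 24.4) / 1.2167 = 15.2/1.2167 = 12.493 cmH2O·s/L.
C = Vt/(Pplat − PEEP) = 460.0 / (24.4 − 12) = 460.0/12.4 = 37.097 mL/cmH2O.
τ = R × C = 12.493 × 0.0371 L/cmH2O = 0.4635 s.
Fraction remaining at end-expiration = e^(−Te/τ) = e^(−0.86/0.4635) = 0.1564 → 15.64%.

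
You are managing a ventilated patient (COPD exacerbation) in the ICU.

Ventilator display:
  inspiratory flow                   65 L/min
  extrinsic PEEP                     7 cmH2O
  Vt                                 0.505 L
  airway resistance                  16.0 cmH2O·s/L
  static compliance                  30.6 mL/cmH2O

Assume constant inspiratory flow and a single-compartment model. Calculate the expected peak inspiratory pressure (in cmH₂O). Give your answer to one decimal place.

Flow: 65 L/min ÷ 60 = 1.0833 L/s.
Equation of motion (constant flow): PIP = Vt/C + R·V̇ + PEEP.
PIP = 505/30.6 + 16.0×1.0833 + 7 = 16.503 + 17.333 + 7 = 40.836 cmH2O.

40.8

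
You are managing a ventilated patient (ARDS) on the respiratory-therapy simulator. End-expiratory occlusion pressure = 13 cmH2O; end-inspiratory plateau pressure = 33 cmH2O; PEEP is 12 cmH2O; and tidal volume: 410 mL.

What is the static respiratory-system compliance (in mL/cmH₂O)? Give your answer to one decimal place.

20.5

End-expiratory occlusion gives total PEEP = 13 cmH2O (intrinsic PEEP = 13 − 12 = 1). Use total PEEP for the elastic gradient.
Cstat = Vt / (Pplat − PEEPtotal) = 410 / (33 − 13) = 410 / 20.0 = 20.5 mL/cmH2O.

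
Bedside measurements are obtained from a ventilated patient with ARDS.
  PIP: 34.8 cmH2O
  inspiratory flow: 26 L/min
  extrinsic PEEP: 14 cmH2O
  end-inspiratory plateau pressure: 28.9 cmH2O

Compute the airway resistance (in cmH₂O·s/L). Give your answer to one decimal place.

13.6

Flow: 26 L/min ÷ 60 = 0.4333 L/s.
Raw = (PIP − Pplat) / flow = (34.8 − 28.9) / 0.4333 = 5.9 / 0.4333 = 13.616 cmH2O·s/L.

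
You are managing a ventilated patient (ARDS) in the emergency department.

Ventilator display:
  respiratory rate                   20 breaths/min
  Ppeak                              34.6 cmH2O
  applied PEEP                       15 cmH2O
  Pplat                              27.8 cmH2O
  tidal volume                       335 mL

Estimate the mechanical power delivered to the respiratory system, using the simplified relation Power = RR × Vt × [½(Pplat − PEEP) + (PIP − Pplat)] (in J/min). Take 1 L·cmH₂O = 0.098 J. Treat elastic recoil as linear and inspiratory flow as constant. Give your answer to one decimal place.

Per-breath work = Vt × [½(Pplat−PEEP) + (PIP−Pplat)] = 0.335 × [0.5×12.8 + 6.8] = 0.335 × 13.2 = 4.422 L·cmH2O.
Power = 20 × 4.422 = 88.44 L·cmH2O/min.
× 0.098 J/(L·cmH2O) → 8.667 J/min.

8.7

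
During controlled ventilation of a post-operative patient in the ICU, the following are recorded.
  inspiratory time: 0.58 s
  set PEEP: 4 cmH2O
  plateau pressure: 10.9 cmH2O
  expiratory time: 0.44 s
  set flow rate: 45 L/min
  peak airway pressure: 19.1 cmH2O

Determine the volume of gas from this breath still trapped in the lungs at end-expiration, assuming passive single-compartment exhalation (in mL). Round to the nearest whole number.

230

Flow: 45 L/min ÷ 60 = 0.75 L/s.
Vt = flow × Ti = 0.75 L/s × 0.58 s × 1000 mL/L = 435.0 mL.
R = (PIP − Pplat)/V̇ = (19.1 − 10.9) / 0.75 = 8.2/0.75 = 10.933 cmH2O·s/L.
C = Vt/(Pplat − PEEP) = 435.0 / (10.9 − 4) = 435.0/6.9 = 63.043 mL/cmH2O.
τ = R × C = 10.933 × 0.06304 L/cmH2O = 0.6892 s.
Fraction remaining = e^(−Te/τ) = e^(−0.44/0.6892) = 0.5281.
Trapped volume = 435.0 × 0.5281 = 229.72 mL.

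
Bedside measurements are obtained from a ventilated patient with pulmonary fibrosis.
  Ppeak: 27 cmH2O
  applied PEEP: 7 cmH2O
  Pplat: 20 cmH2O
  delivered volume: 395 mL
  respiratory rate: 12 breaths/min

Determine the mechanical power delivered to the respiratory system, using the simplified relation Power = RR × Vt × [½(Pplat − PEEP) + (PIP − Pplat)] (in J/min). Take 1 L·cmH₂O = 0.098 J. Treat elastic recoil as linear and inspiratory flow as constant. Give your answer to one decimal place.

Per-breath work = Vt × [½(Pplat−PEEP) + (PIP−Pplat)] = 0.395 × [0.5×13.0 + 7.0] = 0.395 × 13.5 = 5.333 L·cmH2O.
Power = 12 × 5.333 = 63.996 L·cmH2O/min.
× 0.098 J/(L·cmH2O) → 6.272 J/min.

6.3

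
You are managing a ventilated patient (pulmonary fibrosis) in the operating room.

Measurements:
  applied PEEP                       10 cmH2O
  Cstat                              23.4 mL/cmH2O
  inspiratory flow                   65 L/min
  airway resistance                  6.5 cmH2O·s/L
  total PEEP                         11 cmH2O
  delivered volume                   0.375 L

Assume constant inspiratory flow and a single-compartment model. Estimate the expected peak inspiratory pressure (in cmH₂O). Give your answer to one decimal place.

Flow: 65 L/min ÷ 60 = 1.0833 L/s.
Total PEEP = 11 cmH2O (set 10 + intrinsic 1); this is the baseline alveolar pressure.
Equation of motion (constant flow): PIP = Vt/C + R·V̇ + PEEP.
PIP = 375/23.4 + 6.5×1.0833 + 11 = 16.026 + 7.041 + 11 = 34.067 cmH2O.

34.1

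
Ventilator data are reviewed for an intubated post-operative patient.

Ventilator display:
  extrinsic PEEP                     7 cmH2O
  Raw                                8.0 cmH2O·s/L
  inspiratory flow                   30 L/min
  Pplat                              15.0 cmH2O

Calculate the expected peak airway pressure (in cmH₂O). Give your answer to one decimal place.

19.0

Flow: 30 L/min ÷ 60 = 0.5 L/s.
PIP = Pplat + Raw × flow = 15.0 + 8.0 × 0.5 = 15.0 + 4.0 = 19.0 cmH2O.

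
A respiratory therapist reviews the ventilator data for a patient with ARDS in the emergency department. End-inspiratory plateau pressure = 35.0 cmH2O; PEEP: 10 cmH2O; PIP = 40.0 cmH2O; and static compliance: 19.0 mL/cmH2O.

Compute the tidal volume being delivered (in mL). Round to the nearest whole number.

Vt = Cstat × (Pplat − PEEP) = 19.0 × (35.0 − 10) = 19.0 × 25.0 = 475.0 mL.

475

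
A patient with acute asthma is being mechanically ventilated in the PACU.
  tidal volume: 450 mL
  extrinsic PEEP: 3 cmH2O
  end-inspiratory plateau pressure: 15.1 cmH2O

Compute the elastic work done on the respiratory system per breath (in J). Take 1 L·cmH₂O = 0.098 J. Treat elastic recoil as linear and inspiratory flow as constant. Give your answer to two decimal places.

Elastic work ≈ ½ × (Pplat − PEEP) × Vt = 0.5 × (15.1 − 3) × 0.450 L = 0.5 × 12.1 × 0.450 = 2.723 L·cmH2O.
× 0.098 J/(L·cmH2O) → 0.2669 J.

0.27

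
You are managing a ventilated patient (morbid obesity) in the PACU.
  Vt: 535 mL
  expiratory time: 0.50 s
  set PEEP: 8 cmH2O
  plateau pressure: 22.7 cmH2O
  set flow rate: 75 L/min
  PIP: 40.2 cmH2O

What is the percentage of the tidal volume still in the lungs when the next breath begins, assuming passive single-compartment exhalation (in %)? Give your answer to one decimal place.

Flow: 75 L/min ÷ 60 = 1.25 L/s.
R = (PIP − Pplat)/V̇ = (40.2 − 22.7) / 1.25 = 17.5/1.25 = 14.0 cmH2O·s/L.
C = Vt/(Pplat − PEEP) = 535.0 / (22.7 − 8) = 535.0/14.7 = 36.395 mL/cmH2O.
τ = R × C = 14.0 × 0.0364 L/cmH2O = 0.5096 s.
Fraction remaining at end-expiration = e^(−Te/τ) = e^(−0.50/0.5096) = 0.3749 → 37.49%.

37.5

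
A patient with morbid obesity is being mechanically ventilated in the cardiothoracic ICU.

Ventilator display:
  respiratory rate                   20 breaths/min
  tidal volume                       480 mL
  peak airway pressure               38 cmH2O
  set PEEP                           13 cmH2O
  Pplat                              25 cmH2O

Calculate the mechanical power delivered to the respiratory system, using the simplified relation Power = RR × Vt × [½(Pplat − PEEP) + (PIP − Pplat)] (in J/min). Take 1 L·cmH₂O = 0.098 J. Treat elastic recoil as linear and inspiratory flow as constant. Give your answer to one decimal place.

17.9

Per-breath work = Vt × [½(Pplat−PEEP) + (PIP−Pplat)] = 0.480 × [0.5×12.0 + 13.0] = 0.480 × 19.0 = 9.12 L·cmH2O.
Power = 20 × 9.12 = 182.4 L·cmH2O/min.
× 0.098 J/(L·cmH2O) → 17.875 J/min.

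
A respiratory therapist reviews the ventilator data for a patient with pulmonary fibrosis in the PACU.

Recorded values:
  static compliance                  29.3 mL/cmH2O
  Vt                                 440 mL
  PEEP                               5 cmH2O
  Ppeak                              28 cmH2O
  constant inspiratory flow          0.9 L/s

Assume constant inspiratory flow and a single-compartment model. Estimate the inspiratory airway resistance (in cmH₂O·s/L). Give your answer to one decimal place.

Equation of motion (constant flow): PIP = Vt/C + R·V̇ + PEEP.
R·V̇ = PIP − Vt/C − PEEP = 28 − 440/29.3 − 5 = 28 − 15.017 − 5 = 7.983 cmH2O.
R = 7.983 / 0.9 = 8.87 cmH2O·s/L.

8.9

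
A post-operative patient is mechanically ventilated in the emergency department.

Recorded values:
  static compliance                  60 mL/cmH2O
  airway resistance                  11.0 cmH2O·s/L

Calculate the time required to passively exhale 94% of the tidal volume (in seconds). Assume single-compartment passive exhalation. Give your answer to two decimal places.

1.86

τ = R × C = 11.0 × 60 mL/cmH2O = 11.0 × 0.060 L/cmH2O = 0.66 s.
Exhaled fraction f = 1 − e^(−t/τ) → t = −τ·ln(1 − f) = −0.66·ln(0.06) = 1.857 s.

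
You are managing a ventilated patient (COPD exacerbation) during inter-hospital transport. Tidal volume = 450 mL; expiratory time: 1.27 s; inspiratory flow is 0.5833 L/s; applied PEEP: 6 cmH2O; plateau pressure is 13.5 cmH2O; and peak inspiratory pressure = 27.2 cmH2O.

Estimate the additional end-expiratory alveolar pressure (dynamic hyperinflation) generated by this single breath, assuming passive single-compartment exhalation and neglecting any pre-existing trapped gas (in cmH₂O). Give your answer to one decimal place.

3.0

R = (PIP − Pplat)/V̇ = (27.2 − 13.5) / 0.5833 = 13.7/0.5833 = 23.487 cmH2O·s/L.
C = Vt/(Pplat − PEEP) = 450.0 / (13.5 − 6) = 450.0/7.5 = 60.0 mL/cmH2O.
τ = R × C = 23.487 × 0.06 L/cmH2O = 1.409 s.
Fraction remaining = e^(−Te/τ) = e^(−1.27/1.409) = 0.406; trapped volume = 450.0 × 0.406 = 182.7 mL.
Additional alveolar pressure from trapping ≈ V_trapped / C = 182.7 / 60.0 = 3.045 cmH2O.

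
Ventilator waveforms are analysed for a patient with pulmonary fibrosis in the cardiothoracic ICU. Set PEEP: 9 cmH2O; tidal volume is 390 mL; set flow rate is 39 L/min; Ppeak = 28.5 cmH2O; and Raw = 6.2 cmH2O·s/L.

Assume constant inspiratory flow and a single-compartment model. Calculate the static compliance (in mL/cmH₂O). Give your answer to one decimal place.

Flow: 39 L/min ÷ 60 = 0.65 L/s.
Equation of motion (constant flow): PIP = Vt/C + R·V̇ + PEEP.
Vt/C = PIP − R·V̇ − PEEP = 28.5 − 6.2×0.65 − 9 = 28.5 − 4.03 − 9 = 15.47 cmH2O.
C = Vt / 15.47 = 390 / 15.47 = 25.21 mL/cmH2O.

25.2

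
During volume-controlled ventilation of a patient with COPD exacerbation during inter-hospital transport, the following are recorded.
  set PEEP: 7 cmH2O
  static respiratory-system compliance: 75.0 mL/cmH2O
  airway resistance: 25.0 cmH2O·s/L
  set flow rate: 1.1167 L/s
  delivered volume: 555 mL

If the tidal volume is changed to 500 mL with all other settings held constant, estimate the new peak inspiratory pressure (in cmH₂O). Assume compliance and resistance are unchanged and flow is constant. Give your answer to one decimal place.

41.6

PIP = Vt/C + R·V̇ + PEEP (constant-flow equation of motion).
Only the elastic term changes: ΔPIP = ΔVt / C = (500 − 555) / 75.0 = -0.7333 cmH2O.
Original PIP = 555/75.0 + 25.0×1.1167 + 7 = 42.318 cmH2O; new PIP = 42.318 + (-0.7333) = 41.585 cmH2O.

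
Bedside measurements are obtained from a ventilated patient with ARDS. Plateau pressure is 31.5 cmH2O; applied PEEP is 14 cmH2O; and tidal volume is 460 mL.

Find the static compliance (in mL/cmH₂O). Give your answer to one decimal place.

26.3

Cstat = Vt / (Pplat − PEEP) = 460 / (31.5 − 14) = 460 / 17.5 = 26.286 mL/cmH2O.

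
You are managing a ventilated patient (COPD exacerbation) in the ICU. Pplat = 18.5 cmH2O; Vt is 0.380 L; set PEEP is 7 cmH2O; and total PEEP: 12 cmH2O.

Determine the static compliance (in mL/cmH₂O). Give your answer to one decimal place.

End-expiratory occlusion gives total PEEP = 12 cmH2O (intrinsic PEEP = 12 − 7 = 5). Use total PEEP for the elastic gradient.
Cstat = Vt / (Pplat − PEEPtotal) = 380 / (18.5 − 12) = 380 / 6.5 = 58.462 mL/cmH2O.

58.5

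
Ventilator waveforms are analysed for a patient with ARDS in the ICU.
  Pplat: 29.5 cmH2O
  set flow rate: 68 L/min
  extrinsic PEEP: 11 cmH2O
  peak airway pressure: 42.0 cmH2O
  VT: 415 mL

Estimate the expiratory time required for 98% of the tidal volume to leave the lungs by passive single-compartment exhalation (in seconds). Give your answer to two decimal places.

0.97

Flow: 68 L/min ÷ 60 = 1.1333 L/s.
R = (PIP − Pplat)/V̇ = (42.0 − 29.5) / 1.1333 = 12.5/1.1333 = 11.03 cmH2O·s/L.
C = Vt/(Pplat − PEEP) = 415.0 / (29.5 − 11) = 415.0/18.5 = 22.432 mL/cmH2O.
τ = R × C = 11.03 × 0.02243 L/cmH2O = 0.2474 s.
t = −τ·ln(1 − 0.98) = −0.2474·ln(0.02) = 0.9678 s.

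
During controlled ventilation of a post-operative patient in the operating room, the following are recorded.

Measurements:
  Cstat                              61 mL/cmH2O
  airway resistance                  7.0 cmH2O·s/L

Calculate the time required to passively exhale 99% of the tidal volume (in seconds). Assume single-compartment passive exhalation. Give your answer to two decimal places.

τ = R × C = 7.0 × 61 mL/cmH2O = 7.0 × 0.061 L/cmH2O = 0.427 s.
Exhaled fraction f = 1 − e^(−t/τ) → t = −τ·ln(1 − f) = −0.427·ln(0.01) = 1.966 s.

1.97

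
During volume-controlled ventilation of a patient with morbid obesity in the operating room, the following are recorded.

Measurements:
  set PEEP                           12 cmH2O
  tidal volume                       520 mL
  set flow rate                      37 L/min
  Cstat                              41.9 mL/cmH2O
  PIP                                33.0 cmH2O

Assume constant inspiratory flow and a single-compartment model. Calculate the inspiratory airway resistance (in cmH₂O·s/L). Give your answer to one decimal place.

Flow: 37 L/min ÷ 60 = 0.6167 L/s.
Equation of motion (constant flow): PIP = Vt/C + R·V̇ + PEEP.
R·V̇ = PIP − Vt/C − PEEP = 33.0 − 520/41.9 − 12 = 33.0 − 12.411 − 12 = 8.589 cmH2O.
R = 8.589 / 0.6167 = 13.927 cmH2O·s/L.

13.9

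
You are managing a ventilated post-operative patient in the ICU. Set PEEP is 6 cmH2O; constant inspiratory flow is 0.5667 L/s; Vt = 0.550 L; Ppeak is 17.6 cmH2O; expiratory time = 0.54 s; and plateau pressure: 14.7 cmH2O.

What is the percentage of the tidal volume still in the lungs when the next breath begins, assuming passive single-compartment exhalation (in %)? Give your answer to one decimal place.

18.8

R = (PIP − Pplat)/V̇ = (17.6 − 14.7) / 0.5667 = 2.9/0.5667 = 5.117 cmH2O·s/L.
C = Vt/(Pplat − PEEP) = 550.0 / (14.7 − 6) = 550.0/8.7 = 63.218 mL/cmH2O.
τ = R × C = 5.117 × 0.06322 L/cmH2O = 0.3235 s.
Fraction remaining at end-expiration = e^(−Te/τ) = e^(−0.54/0.3235) = 0.1884 → 18.84%.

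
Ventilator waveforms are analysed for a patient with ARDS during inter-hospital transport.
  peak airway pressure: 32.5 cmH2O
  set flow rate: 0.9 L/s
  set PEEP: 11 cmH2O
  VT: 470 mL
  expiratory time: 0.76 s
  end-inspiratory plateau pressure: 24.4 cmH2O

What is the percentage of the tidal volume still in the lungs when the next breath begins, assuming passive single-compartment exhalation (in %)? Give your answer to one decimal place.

R = (PIP − Pplat)/V̇ = (32.5 − 24.4) / 0.9 = 8.1/0.9 = 9.0 cmH2O·s/L.
C = Vt/(Pplat − PEEP) = 470.0 / (24.4 − 11) = 470.0/13.4 = 35.075 mL/cmH2O.
τ = R × C = 9.0 × 0.03508 L/cmH2O = 0.3157 s.
Fraction remaining at end-expiration = e^(−Te/τ) = e^(−0.76/0.3157) = 0.09005 → 9.005%.

9.0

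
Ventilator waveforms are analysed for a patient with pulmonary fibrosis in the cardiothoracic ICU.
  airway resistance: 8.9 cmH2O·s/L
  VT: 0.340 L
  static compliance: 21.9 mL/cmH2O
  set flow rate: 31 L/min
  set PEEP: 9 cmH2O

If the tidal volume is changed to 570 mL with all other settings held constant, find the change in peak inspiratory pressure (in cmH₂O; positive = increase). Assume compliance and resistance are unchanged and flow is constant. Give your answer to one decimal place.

10.5

PIP = Vt/C + R·V̇ + PEEP (constant-flow equation of motion).
Only the elastic term changes: ΔPIP = ΔVt / C = (570 − 340) / 21.9 = 10.502 cmH2O.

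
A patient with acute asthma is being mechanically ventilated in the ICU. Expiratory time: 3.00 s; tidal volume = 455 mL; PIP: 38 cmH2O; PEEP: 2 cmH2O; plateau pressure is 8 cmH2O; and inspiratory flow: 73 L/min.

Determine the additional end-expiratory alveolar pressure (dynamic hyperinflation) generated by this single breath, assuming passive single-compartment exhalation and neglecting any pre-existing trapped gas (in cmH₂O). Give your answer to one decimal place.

1.2

Flow: 73 L/min ÷ 60 = 1.2167 L/s.
R = (PIP − Pplat)/V̇ = (38 − 8) / 1.2167 = 30.0/1.2167 = 24.657 cmH2O·s/L.
C = Vt/(Pplat − PEEP) = 455.0 / (8 − 2) = 455.0/6.0 = 75.833 mL/cmH2O.
τ = R × C = 24.657 × 0.07583 L/cmH2O = 1.87 s.
Fraction remaining = e^(−Te/τ) = e^(−3.00/1.87) = 0.201; trapped volume = 455.0 × 0.201 = 91.455 mL.
Additional alveolar pressure from trapping ≈ V_trapped / C = 91.455 / 75.833 = 1.206 cmH2O.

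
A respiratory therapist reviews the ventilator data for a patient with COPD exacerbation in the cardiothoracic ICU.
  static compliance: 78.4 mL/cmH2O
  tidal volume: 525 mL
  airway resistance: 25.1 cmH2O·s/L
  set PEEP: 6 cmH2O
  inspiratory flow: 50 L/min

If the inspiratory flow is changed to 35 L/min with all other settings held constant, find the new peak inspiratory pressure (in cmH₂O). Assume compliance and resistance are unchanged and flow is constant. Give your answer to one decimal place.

Flow: 50 L/min ÷ 60 = 0.8333 L/s.
New flow: 35 L/min ÷ 60 = 0.5833 L/s.
PIP = Vt/C + R·V̇ + PEEP (constant-flow equation of motion).
Only the resistive term changes: ΔPIP = R × ΔV̇ = 25.1 × (0.5833 − 0.8333) = 25.1 × -0.25 = -6.275 cmH2O.
Original PIP = 525/78.4 + 25.1×0.8333 + 6 = 33.612 cmH2O; new PIP = 33.612 + (-6.275) = 27.337 cmH2O.

27.3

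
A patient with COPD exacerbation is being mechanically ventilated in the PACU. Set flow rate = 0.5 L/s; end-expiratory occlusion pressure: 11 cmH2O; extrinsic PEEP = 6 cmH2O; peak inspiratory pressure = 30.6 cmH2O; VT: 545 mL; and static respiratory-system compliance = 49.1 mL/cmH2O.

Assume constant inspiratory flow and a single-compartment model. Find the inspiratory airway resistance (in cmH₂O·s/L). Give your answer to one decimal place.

17.0

Total PEEP = 11 cmH2O (set 6 + intrinsic 5); this is the baseline alveolar pressure.
Equation of motion (constant flow): PIP = Vt/C + R·V̇ + PEEP.
R·V̇ = PIP − Vt/C − PEEP = 30.6 − 545/49.1 − 11 = 30.6 − 11.1 − 11 = 8.5 cmH2O.
R = 8.5 / 0.5 = 17.0 cmH2O·s/L.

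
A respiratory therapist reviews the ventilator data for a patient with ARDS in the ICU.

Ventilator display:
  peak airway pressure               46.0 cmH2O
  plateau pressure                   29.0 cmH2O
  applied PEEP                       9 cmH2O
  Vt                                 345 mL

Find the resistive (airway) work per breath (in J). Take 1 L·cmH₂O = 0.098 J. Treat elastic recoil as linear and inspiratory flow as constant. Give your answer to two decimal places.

With constant inspiratory flow the resistive pressure is constant at PIP − Pplat = 46.0 − 29.0 = 17.0 cmH2O, so resistive work = 17.0 × 0.345 = 5.865 L·cmH2O.
× 0.098 J/(L·cmH2O) → 0.5748 J.

0.57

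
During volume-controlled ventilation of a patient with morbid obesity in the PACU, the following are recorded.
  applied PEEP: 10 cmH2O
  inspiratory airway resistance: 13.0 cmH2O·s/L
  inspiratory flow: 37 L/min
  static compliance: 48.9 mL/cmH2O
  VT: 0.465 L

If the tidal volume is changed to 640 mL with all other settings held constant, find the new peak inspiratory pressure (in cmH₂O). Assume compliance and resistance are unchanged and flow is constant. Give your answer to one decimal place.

Flow: 37 L/min ÷ 60 = 0.6167 L/s.
PIP = Vt/C + R·V̇ + PEEP (constant-flow equation of motion).
Only the elastic term changes: ΔPIP = ΔVt / C = (640 − 465) / 48.9 = 3.579 cmH2O.
Original PIP = 465/48.9 + 13.0×0.6167 + 10 = 27.526 cmH2O; new PIP = 27.526 + (3.579) = 31.105 cmH2O.

31.1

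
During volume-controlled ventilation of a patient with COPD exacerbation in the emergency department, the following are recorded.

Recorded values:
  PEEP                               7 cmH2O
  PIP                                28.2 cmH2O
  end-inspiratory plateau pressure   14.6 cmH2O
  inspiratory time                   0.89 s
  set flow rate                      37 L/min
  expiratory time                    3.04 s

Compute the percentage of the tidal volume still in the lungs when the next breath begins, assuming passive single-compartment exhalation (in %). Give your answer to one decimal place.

Flow: 37 L/min ÷ 60 = 0.6167 L/s.
Vt = flow × Ti = 0.6167 L/s × 0.89 s × 1000 mL/L = 548.86 mL.
R = (PIP − Pplat)/V̇ = (28.2 − 14.6) / 0.6167 = 13.6/0.6167 = 22.053 cmH2O·s/L.
C = Vt/(Pplat − PEEP) = 548.86 / (14.6 − 7) = 548.86/7.6 = 72.218 mL/cmH2O.
τ = R × C = 22.053 × 0.07222 L/cmH2O = 1.593 s.
Fraction remaining at end-expiration = e^(−Te/τ) = e^(−3.04/1.593) = 0.1483 → 14.83%.

14.8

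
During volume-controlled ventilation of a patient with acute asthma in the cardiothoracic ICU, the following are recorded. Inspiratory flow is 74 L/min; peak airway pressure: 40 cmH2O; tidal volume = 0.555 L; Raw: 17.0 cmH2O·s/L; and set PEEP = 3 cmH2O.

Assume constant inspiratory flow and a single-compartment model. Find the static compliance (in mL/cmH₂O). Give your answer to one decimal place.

34.6

Flow: 74 L/min ÷ 60 = 1.2333 L/s.
Equation of motion (constant flow): PIP = Vt/C + R·V̇ + PEEP.
Vt/C = PIP − R·V̇ − PEEP = 40 − 17.0×1.2333 − 3 = 40 − 20.966 − 3 = 16.034 cmH2O.
C = Vt / 16.034 = 555 / 16.034 = 34.614 mL/cmH2O.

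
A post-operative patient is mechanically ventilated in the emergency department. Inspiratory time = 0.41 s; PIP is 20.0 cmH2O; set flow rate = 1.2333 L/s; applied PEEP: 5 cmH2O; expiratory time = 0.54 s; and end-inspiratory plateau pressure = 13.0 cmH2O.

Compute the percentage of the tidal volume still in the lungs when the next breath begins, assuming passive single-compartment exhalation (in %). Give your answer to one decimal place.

22.2

Vt = flow × Ti = 1.2333 L/s × 0.41 s × 1000 mL/L = 505.65 mL.
R = (PIP − Pplat)/V̇ = (20.0 − 13.0) / 1.2333 = 7.0/1.2333 = 5.676 cmH2O·s/L.
C = Vt/(Pplat − PEEP) = 505.65 / (13.0 − 5) = 505.65/8.0 = 63.206 mL/cmH2O.
τ = R × C = 5.676 × 0.06321 L/cmH2O = 0.3588 s.
Fraction remaining at end-expiration = e^(−Te/τ) = e^(−0.54/0.3588) = 0.222 → 22.2%.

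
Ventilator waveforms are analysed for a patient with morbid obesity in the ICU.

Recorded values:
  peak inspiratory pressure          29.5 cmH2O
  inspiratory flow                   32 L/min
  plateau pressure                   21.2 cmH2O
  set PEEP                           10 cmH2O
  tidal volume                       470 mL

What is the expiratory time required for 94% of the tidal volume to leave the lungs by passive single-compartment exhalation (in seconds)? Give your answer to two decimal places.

Flow: 32 L/min ÷ 60 = 0.5333 L/s.
R = (PIP − Pplat)/V̇ = (29.5 − 21.2) / 0.5333 = 8.3/0.5333 = 15.563 cmH2O·s/L.
C = Vt/(Pplat − PEEP) = 470.0 / (21.2 − 10) = 470.0/11.2 = 41.964 mL/cmH2O.
τ = R × C = 15.563 × 0.04196 L/cmH2O = 0.653 s.
t = −τ·ln(1 − 0.94) = −0.653·ln(0.06) = 1.837 s.

1.84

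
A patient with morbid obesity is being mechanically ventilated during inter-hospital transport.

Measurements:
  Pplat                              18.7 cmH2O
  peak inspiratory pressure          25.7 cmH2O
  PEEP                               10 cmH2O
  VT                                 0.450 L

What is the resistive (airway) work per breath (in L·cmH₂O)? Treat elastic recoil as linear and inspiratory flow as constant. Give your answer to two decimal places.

With constant inspiratory flow the resistive pressure is constant at PIP − Pplat = 25.7 − 18.7 = 7.0 cmH2O, so resistive work = 7.0 × 0.450 = 3.15 L·cmH2O.

3.15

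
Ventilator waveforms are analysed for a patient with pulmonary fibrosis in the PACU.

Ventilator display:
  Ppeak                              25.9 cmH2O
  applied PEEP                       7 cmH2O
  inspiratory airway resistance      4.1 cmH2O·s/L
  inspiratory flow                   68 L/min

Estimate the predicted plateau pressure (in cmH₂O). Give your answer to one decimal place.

21.3

Flow: 68 L/min ÷ 60 = 1.1333 L/s.
Pplat = PIP − Raw × flow = 25.9 − 4.1 × 1.1333 = 25.9 − 4.647 = 21.253 cmH2O.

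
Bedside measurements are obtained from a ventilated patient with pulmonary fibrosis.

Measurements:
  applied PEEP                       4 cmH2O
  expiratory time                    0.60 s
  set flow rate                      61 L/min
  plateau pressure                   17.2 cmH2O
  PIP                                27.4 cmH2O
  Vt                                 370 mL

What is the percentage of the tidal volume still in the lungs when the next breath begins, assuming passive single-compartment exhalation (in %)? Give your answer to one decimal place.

Flow: 61 L/min ÷ 60 = 1.0167 L/s.
R = (PIP − Pplat)/V̇ = (27.4 − 17.2) / 1.0167 = 10.2/1.0167 = 10.032 cmH2O·s/L.
C = Vt/(Pplat − PEEP) = 370.0 / (17.2 − 4) = 370.0/13.2 = 28.03 mL/cmH2O.
τ = R × C = 10.032 × 0.02803 L/cmH2O = 0.2812 s.
Fraction remaining at end-expiration = e^(−Te/τ) = e^(−0.60/0.2812) = 0.1184 → 11.84%.

11.8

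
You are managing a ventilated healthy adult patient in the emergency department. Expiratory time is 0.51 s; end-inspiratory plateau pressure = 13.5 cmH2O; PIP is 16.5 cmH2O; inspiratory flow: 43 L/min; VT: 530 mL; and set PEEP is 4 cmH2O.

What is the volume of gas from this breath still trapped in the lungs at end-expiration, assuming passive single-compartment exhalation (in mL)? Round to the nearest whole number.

60

Flow: 43 L/min ÷ 60 = 0.7167 L/s.
R = (PIP − Pplat)/V̇ = (16.5 − 13.5) / 0.7167 = 3.0/0.7167 = 4.186 cmH2O·s/L.
C = Vt/(Pplat − PEEP) = 530.0 / (13.5 − 4) = 530.0/9.5 = 55.789 mL/cmH2O.
τ = R × C = 4.186 × 0.05579 L/cmH2O = 0.2335 s.
Fraction remaining = e^(−Te/τ) = e^(−0.51/0.2335) = 0.1126.
Trapped volume = 530.0 × 0.1126 = 59.678 mL.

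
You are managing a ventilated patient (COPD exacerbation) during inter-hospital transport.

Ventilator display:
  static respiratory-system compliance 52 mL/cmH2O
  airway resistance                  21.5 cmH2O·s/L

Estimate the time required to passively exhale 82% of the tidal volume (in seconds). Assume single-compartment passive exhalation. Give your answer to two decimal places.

τ = R × C = 21.5 × 52 mL/cmH2O = 21.5 × 0.052 L/cmH2O = 1.118 s.
Exhaled fraction f = 1 − e^(−t/τ) → t = −τ·ln(1 − f) = −1.118·ln(0.18) = 1.917 s.

1.92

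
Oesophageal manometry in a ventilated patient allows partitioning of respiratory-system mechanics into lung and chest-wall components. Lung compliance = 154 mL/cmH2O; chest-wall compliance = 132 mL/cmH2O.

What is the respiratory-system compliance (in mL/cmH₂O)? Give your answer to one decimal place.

71.1

Lung and chest wall are elastances in series: 1/Crs = 1/CL + 1/Ccw.
1/Crs = 1/154 + 1/132 = 0.01407.
Crs = 71.073 mL/cmH2O.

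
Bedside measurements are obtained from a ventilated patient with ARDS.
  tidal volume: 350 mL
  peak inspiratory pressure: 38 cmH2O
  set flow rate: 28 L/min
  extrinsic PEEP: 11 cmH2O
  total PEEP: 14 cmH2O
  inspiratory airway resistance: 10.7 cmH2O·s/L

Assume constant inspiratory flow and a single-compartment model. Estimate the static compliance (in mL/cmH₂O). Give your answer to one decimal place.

Flow: 28 L/min ÷ 60 = 0.4667 L/s.
Total PEEP = 14 cmH2O (set 11 + intrinsic 3); this is the baseline alveolar pressure.
Equation of motion (constant flow): PIP = Vt/C + R·V̇ + PEEP.
Vt/C = PIP − R·V̇ − PEEP = 38 − 10.7×0.4667 − 14 = 38 − 4.994 − 14 = 19.006 cmH2O.
C = Vt / 19.006 = 350 / 19.006 = 18.415 mL/cmH2O.

18.4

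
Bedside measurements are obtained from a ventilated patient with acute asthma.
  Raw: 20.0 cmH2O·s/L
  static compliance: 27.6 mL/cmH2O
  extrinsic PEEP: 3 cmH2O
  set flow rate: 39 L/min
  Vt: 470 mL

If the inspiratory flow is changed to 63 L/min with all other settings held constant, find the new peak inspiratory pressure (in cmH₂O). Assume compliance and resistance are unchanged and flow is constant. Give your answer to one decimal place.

41.0

Flow: 39 L/min ÷ 60 = 0.65 L/s.
New flow: 63 L/min ÷ 60 = 1.05 L/s.
PIP = Vt/C + R·V̇ + PEEP (constant-flow equation of motion).
Only the resistive term changes: ΔPIP = R × ΔV̇ = 20.0 × (1.05 − 0.65) = 20.0 × 0.4 = 8.0 cmH2O.
Original PIP = 470/27.6 + 20.0×0.65 + 3 = 33.029 cmH2O; new PIP = 33.029 + (8.0) = 41.029 cmH2O.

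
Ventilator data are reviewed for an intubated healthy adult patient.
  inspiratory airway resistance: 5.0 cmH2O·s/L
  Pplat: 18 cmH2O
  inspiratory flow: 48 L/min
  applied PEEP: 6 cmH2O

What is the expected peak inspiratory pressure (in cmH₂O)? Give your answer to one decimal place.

Flow: 48 L/min ÷ 60 = 0.8 L/s.
PIP = Pplat + Raw × flow = 18 + 5.0 × 0.8 = 18 + 4.0 = 22.0 cmH2O.

22.0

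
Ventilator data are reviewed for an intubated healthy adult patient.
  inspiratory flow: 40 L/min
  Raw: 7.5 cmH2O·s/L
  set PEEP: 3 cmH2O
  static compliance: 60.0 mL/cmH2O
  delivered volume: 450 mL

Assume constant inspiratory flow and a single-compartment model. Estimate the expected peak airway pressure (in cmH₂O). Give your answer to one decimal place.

15.5

Flow: 40 L/min ÷ 60 = 0.6667 L/s.
Equation of motion (constant flow): PIP = Vt/C + R·V̇ + PEEP.
PIP = 450/60.0 + 7.5×0.6667 + 3 = 7.5 + 5.0 + 3 = 15.5 cmH2O.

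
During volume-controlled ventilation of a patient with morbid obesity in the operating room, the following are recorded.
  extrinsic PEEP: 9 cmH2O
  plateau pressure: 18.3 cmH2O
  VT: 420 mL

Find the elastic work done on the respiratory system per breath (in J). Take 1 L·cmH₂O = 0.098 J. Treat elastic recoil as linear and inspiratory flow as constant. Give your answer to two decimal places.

0.19

Elastic work ≈ ½ × (Pplat − PEEP) × Vt = 0.5 × (18.3 − 9) × 0.420 L = 0.5 × 9.3 × 0.420 = 1.953 L·cmH2O.
× 0.098 J/(L·cmH2O) → 0.1914 J.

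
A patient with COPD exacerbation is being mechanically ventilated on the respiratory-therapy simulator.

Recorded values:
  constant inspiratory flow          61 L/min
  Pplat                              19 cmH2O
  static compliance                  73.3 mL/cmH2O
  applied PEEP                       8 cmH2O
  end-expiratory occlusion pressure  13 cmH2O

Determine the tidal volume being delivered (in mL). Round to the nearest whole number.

440

End-expiratory occlusion gives total PEEP = 13 cmH2O (intrinsic PEEP = 13 − 8 = 5). Use total PEEP for the elastic gradient.
Vt = Cstat × (Pplat − PEEPtotal) = 73.3 × (19 − 13) = 73.3 × 6.0 = 439.8 mL.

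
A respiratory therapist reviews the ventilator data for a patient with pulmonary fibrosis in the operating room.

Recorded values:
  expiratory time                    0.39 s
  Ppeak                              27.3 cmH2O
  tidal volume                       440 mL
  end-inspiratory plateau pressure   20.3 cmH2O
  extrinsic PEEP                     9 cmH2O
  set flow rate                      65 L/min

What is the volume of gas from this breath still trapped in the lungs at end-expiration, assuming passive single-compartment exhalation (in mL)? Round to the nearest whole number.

93

Flow: 65 L/min ÷ 60 = 1.0833 L/s.
R = (PIP − Pplat)/V̇ = (27.3 − 20.3) / 1.0833 = 7.0/1.0833 = 6.462 cmH2O·s/L.
C = Vt/(Pplat − PEEP) = 440.0 / (20.3 − 9) = 440.0/11.3 = 38.938 mL/cmH2O.
τ = R × C = 6.462 × 0.03894 L/cmH2O = 0.2516 s.
Fraction remaining = e^(−Te/τ) = e^(−0.39/0.2516) = 0.2122.
Trapped volume = 440.0 × 0.2122 = 93.368 mL.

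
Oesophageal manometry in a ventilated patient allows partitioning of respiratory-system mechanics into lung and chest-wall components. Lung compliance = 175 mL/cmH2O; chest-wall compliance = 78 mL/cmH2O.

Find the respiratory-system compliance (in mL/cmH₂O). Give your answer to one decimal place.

Lung and chest wall are elastances in series: 1/Crs = 1/CL + 1/Ccw.
1/Crs = 1/175 + 1/78 = 0.01853.
Crs = 53.967 mL/cmH2O.

54.0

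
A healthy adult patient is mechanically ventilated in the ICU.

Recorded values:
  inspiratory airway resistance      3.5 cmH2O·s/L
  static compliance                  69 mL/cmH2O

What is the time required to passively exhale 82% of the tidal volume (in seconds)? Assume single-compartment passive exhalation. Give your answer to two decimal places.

τ = R × C = 3.5 × 69 mL/cmH2O = 3.5 × 0.069 L/cmH2O = 0.2415 s.
Exhaled fraction f = 1 − e^(−t/τ) → t = −τ·ln(1 − f) = −0.2415·ln(0.18) = 0.4141 s.

0.41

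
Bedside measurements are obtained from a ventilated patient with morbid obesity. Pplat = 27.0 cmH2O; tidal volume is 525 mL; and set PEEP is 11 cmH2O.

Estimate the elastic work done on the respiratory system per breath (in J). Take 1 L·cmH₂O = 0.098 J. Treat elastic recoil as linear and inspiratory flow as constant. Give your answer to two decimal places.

0.41

Elastic work ≈ ½ × (Pplat − PEEP) × Vt = 0.5 × (27.0 − 11) × 0.525 L = 0.5 × 16.0 × 0.525 = 4.2 L·cmH2O.
× 0.098 J/(L·cmH2O) → 0.4116 J.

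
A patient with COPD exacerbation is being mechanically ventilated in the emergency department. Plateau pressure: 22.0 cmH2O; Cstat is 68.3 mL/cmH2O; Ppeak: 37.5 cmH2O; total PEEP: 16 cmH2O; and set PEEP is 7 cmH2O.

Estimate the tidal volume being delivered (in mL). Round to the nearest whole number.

410

End-expiratory occlusion gives total PEEP = 16 cmH2O (intrinsic PEEP = 16 − 7 = 9). Use total PEEP for the elastic gradient.
Vt = Cstat × (Pplat − PEEPtotal) = 68.3 × (22.0 − 16) = 68.3 × 6.0 = 409.8 mL.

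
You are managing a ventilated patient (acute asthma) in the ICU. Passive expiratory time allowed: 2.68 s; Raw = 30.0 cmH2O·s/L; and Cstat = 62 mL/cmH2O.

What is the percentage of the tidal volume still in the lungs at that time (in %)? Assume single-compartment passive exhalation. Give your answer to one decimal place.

23.7

τ = R × C = 30.0 × 62 mL/cmH2O = 30.0 × 0.062 L/cmH2O = 1.86 s.
Passive exhalation: V(t)/V₀ = e^(−t/τ) = e^(−2.68/1.86) = 0.2367.
Fraction remaining = 0.2367 → 23.67%.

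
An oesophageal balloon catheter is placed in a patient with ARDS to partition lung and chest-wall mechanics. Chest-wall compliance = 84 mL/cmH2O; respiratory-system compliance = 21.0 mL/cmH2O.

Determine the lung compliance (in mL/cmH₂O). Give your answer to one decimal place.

1/CL = 1/Crs − 1/Ccw.
1/CL = 1/21.0 − 1/84 = 0.03571.
CL = 28.003 mL/cmH2O.

28.0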